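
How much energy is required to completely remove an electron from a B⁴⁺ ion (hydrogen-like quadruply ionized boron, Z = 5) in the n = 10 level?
3.401425 eV

The ionization energy is the energy needed to remove the electron completely (n → ∞).

For a hydrogen-like ion with Z = 5, E_n = -13.6057 Z² / n² eV.

At n = 10: E_10 = -13.6057 × 5² / 10² = -3.401425000 eV
At n = ∞: E_∞ = 0 eV

Ionization energy = E_∞ - E_10 = 0 - (-3.401425000) = 3.401425000 eV
Ionization energy ≈ 3.401425 eV

This is also called the binding energy of the electron in state n = 10.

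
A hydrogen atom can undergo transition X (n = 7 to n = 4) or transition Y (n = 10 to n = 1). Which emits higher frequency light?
10 → 1

Calculate the energy for each transition:

Transition 7 → 4:
ΔE₁ = |E_4 - E_7| = |-13.6057/4² - (-13.6057/7²)|
ΔE₁ = |-0.85035625000 - (-0.27766734694)| = 0.57268890 eV

Transition 10 → 1:
ΔE₂ = |E_1 - E_10| = |-13.6057/1² - (-13.6057/10²)|
ΔE₂ = |-13.60570000000 - (-0.13605700000)| = 13.46964300 eV

Since 13.46964300 eV > 0.57268890 eV, the transition 10 → 1 emits the more energetic photon.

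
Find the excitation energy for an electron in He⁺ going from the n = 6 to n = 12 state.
1.133808 eV

The energy levels of a hydrogen-like atom are E_n = -13.6057 Z² eV / n².

Energy at n = 6: E_6 = -13.6057 × 2² / 6² = -1.511744444 eV
Energy at n = 12: E_12 = -13.6057 × 2² / 12² = -0.377936111 eV

The excitation energy is the difference:
ΔE = E_12 - E_6
ΔE = -0.377936111 - (-1.511744444)
ΔE = 1.133808 eV

Since this is positive, energy must be absorbed (photon absorption).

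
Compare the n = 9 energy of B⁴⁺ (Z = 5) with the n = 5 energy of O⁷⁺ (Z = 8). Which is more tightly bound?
O⁷⁺ at n = 5 (E = -34.830592 eV)

Using E_n = -13.6057 Z² / n² eV:

B⁴⁺ (Z = 5) at n = 9:
E = -13.6057 × 5² / 9² = -13.6057 × 25 / 81 = -4.199290123 eV

O⁷⁺ (Z = 8) at n = 5:
E = -13.6057 × 8² / 5² = -13.6057 × 64 / 25 = -34.830592000 eV

Since -34.830592000 eV < -4.199290123 eV,
O⁷⁺ at n = 5 is more tightly bound (requires more energy to ionize).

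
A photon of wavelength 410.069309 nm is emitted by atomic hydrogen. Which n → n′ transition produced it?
n = 6 → n = 2

First, find the photon energy from the wavelength (hc = 1239.84 eV·nm):
E = hc/λ = 1239.84 eV·nm / 410.069309 nm = 3.0234889 eV

The energy levels of hydrogen satisfy E_n = -13.6057 / n² eV, so an emission n_i → n_f releases
ΔE = 13.6057 × (1/n_f² − 1/n_i²) eV.

Setting ΔE equal to the photon energy:
1/n_f² − 1/n_i² = 3.0234889 / 13.6057 = 0.22222222

Since 1/n_i² must be positive, we need 1/n_f² > 0.22222222, i.e. n_f ≤ 2. For each allowed n_f, solve n_i = (1/n_f² − 0.22222222)^(−1/2) and check whether it is a whole number:
  n_f = 1: 1/n_i² = 1.00000000 − 0.22222222 = 0.77777778 → n_i = 1.134  (not an integer) ✗
  n_f = 2: 1/n_i² = 0.25000000 − 0.22222222 = 0.02777778 → n_i = 6.000  → integer, n_i = 6 ✓

Only n_f = 2 gives an integer upper level, n_i = 6.

The transition is from n = 6 to n = 2 (emission).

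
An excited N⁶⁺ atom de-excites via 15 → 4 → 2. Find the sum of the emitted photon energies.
163.7068 eV

The energy levels of N⁶⁺ are E_n = -13.6057 × 7² / n² eV.

First transition (15 → 4):
ΔE₁ = |E_4 - E_15|
ΔE₁ = |-41.6674562500 - (-2.9630191111)| = 38.7044371 eV

Second transition (4 → 2):
ΔE₂ = |E_2 - E_4|
ΔE₂ = |-166.6698250000 - (-41.6674562500)| = 125.0023688 eV

Total energy released:
E_total = ΔE₁ + ΔE₂ = 38.7044371 + 125.0023688 = 163.7068 eV

Note: This equals the direct transition 15 → 2: 163.7068 eV ✓
Energy is conserved regardless of the path taken.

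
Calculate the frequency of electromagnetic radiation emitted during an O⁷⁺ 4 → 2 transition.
3.948e+16 Hz

First, find the transition energy:
E_4 = -13.6057 × 8² / 4² = -54.42280 eV
E_2 = -13.6057 × 8² / 2² = -217.69120 eV
|ΔE| = |E_2 - E_4| = 163.26840 eV

Convert to Joules: E = 163.26840 eV × (1.602177 × 10⁻¹⁹ J/eV) = 2.61585e-17 J

Using E = hf:
f = E/h = 2.61585e-17 J / (6.62607 × 10⁻³⁴ J·s)
f = 3.948e+16 Hz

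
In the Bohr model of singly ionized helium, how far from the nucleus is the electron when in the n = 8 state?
1.6934 nm (or 16.9337 Å)

The Bohr radius formula is:
r_n = n² a₀ / Z

where a₀ = 0.0529177 nm is the Bohr radius.

For He⁺ (Z = 2) at n = 8:
r_8 = 8² × 0.0529177 nm / 2
r_8 = 64 × 0.0529177 nm / 2
r_8 = 3.38673 nm / 2
r_8 = 1.6934 nm

The electron orbits at approximately 1.6934 nm from the nucleus.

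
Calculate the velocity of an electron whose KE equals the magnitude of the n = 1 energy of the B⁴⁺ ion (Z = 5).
1.09385e+07 m/s (or 3.64868% of c)

The binding energy at n = 1 for B⁴⁺ is:
E_1 = -13.6057 × 5²/1² = -340.1425000 eV
|E_1| = 340.1425000 eV

Convert to Joules:
KE = 340.1425000 eV × (1.602177 × 10⁻¹⁹ J/eV) = 5.4496849e-17 J

Using KE = ½mv²:
v = √(2·KE/m_e)
v = √(2 × 5.4496849e-17 J / 9.10938 × 10⁻³¹ kg)
v = 1.09385e+07 m/s

This is approximately 3.64868% the speed of light.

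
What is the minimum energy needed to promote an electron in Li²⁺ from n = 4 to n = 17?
7.22950 eV

The energy levels of a hydrogen-like atom are E_n = -13.6057 Z² eV / n².

Energy at n = 4: E_4 = -13.6057 × 3² / 4² = -7.65320625 eV
Energy at n = 17: E_17 = -13.6057 × 3² / 17² = -0.42370692 eV

The excitation energy is the difference:
ΔE = E_17 - E_4
ΔE = -0.42370692 - (-7.65320625)
ΔE = 7.22950 eV

Since this is positive, energy must be absorbed (photon absorption).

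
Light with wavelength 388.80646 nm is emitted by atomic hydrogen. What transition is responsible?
n = 8 → n = 2

First, find the photon energy from the wavelength (hc = 1239.84 eV·nm):
E = hc/λ = 1239.84 eV·nm / 388.80646 nm = 3.1888359 eV

The energy levels of hydrogen satisfy E_n = -13.6057 / n² eV, so an emission n_i → n_f releases
ΔE = 13.6057 × (1/n_f² − 1/n_i²) eV.

Setting ΔE equal to the photon energy:
1/n_f² − 1/n_i² = 3.1888359 / 13.6057 = 0.23437500

Since 1/n_i² must be positive, we need 1/n_f² > 0.23437500, i.e. n_f ≤ 2. For each allowed n_f, solve n_i = (1/n_f² − 0.23437500)^(−1/2) and check whether it is a whole number:
  n_f = 1: 1/n_i² = 1.00000000 − 0.23437500 = 0.76562500 → n_i = 1.143  (not an integer) ✗
  n_f = 2: 1/n_i² = 0.25000000 − 0.23437500 = 0.01562500 → n_i = 8.000  → integer, n_i = 8 ✓

Only n_f = 2 gives an integer upper level, n_i = 8.

The transition is from n = 8 to n = 2 (emission).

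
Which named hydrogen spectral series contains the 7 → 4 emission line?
Brackett series

The spectral series in hydrogen are named based on the final (lower) energy level:
- Lyman series: n_final = 1 (ultraviolet)
- Balmer series: n_final = 2 (visible/near-UV)
- Paschen series: n_final = 3 (infrared)
- Brackett series: n_final = 4 (infrared)
- Pfund series: n_final = 5 (far infrared)

Since this transition ends at n = 4, it belongs to the Brackett series.

For reference, this 7 → 4 line has photon energy
ΔE = 13.6057 eV × (1/4² - 1/7²) = 0.5726889031 eV,
corresponding to wavelength λ = hc/ΔE = 1239.84 eV·nm / 0.5726889031 eV = 2164.9450 nm in the infrared region.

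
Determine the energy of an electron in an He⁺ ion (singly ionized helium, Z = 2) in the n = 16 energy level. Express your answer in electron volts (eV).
-0.2126 eV

The energy levels of a hydrogen-like atom are given by:
E_n = -13.6057 Z² / n² eV  (with Z = 2 for He⁺)

For n = 16:
E_16 = -13.6057 × 2² / 16²
E_16 = -13.6057 × 4 / 256
E_16 = -0.2126 eV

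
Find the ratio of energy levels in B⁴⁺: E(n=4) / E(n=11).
7.5625

Using E_n = -13.6057 Z² / n² eV with Z = 5:

E_4 = -13.6057 × 5² / 4² = -340.1425 / 16 = -21.2589062500 eV
E_11 = -13.6057 × 5² / 11² = -340.1425 / 121 = -2.8110950413 eV

The ratio is:
E_4/E_11 = (-21.2589062500) / (-2.8110950413)
E_4/E_11 = (-340.1425/16) / (-340.1425/121)
E_4/E_11 = 121/16
E_4/E_11 = 7.5625
(Note: the Z² factors cancel in the ratio.)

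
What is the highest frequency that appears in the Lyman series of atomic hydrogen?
3.28984e+15 Hz

The series limit corresponds to the transition from n = ∞ to n = 1.
This is the highest energy (shortest wavelength) transition in the Lyman series.

E_∞ = 0 eV
E_1 = -13.6057 / 1² = -13.60570000 eV

Energy at series limit:
ΔE = E_∞ - E_1 = 0 - (-13.60570000) = 13.60570000 eV
E = 13.60570000 eV × (1.602177 × 10⁻¹⁹ J/eV) = 2.1798740e-18 J
f = E/h = 2.1798740e-18 J / (6.62607 × 10⁻³⁴ J·s) = 3.28984e+15 Hz

This energy equals the ionization energy from the n = 1 state of hydrogen.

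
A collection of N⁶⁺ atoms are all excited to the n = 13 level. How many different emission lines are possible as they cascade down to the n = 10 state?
6

The electron can occupy levels n = 10, 11, ..., 13 during de-excitation — that is m = 13 - 10 + 1 = 4 distinct levels.

The number of distinct spectral lines equals the number of ways to choose 2 of these m levels (each pair gives one possible emission transition):

Number of lines = m(m-1)/2 = 4×3/2 = 6

These correspond to all possible transitions between the 4 levels:
13 → 12, 13 → 11, 13 → 10, 12 → 11, 12 → 10, 11 → 10

Each transition produces a photon with a unique energy (and thus wavelength). This count does not depend on Z.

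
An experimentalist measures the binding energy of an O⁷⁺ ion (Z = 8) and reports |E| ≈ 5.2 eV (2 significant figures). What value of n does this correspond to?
n = 13

The exact energy levels follow E_n = -13.6057 Z² / n² eV with Z = 8.

The measured value (-5.2 eV) is reported to only 2 significant figures, so we must test candidate n values and see which one matches to that precision.

Candidate energies:
  n = 11:  E = -13.6057 × 8² / 11² = -7.196403 eV
  n = 12:  E = -13.6057 × 8² / 12² = -6.046978 eV
  n = 13:  E = -13.6057 × 8² / 13² = -5.152454 eV  ← matches
  n = 14:  E = -13.6057 × 8² / 14² = -4.442678 eV
  n = 15:  E = -13.6057 × 8² / 15² = -3.870066 eV

Checking against the measurement of -5.2 eV (2 sig figs), only n = 13 agrees:
E_13 = -5.152454 eV, which rounds to -5.2 eV ✓

Therefore n = 13.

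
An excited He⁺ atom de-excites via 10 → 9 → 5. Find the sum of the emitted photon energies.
1.63268 eV

The energy levels of He⁺ are E_n = -13.6057 × 2² / n² eV.

First transition (10 → 9):
ΔE₁ = |E_9 - E_10|
ΔE₁ = |-0.67188641975 - (-0.54422800000)| = 0.12765842 eV

Second transition (9 → 5):
ΔE₂ = |E_5 - E_9|
ΔE₂ = |-2.17691200000 - (-0.67188641975)| = 1.50502558 eV

Total energy released:
E_total = ΔE₁ + ΔE₂ = 0.12765842 + 1.50502558 = 1.63268 eV

Note: This equals the direct transition 10 → 5: 1.63268 eV ✓
Energy is conserved regardless of the path taken.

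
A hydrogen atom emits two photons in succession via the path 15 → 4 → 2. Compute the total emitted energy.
3.341 eV

The energy levels of hydrogen are E_n = -13.6057 / n² eV.

First transition (15 → 4):
ΔE₁ = |E_4 - E_15|
ΔE₁ = |-0.850356250 - (-0.060469778)| = 0.789886 eV

Second transition (4 → 2):
ΔE₂ = |E_2 - E_4|
ΔE₂ = |-3.401425000 - (-0.850356250)| = 2.551069 eV

Total energy released:
E_total = ΔE₁ + ΔE₂ = 0.789886 + 2.551069 = 3.341 eV

Note: This equals the direct transition 15 → 2: 3.341 eV ✓
Energy is conserved regardless of the path taken.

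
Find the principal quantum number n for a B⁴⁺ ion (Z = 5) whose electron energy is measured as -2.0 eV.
n = 13

The exact energy levels follow E_n = -13.6057 Z² / n² eV with Z = 5.

The measured value (-2.0 eV) is reported to only 2 significant figures, so we must test candidate n values and see which one matches to that precision.

Candidate energies:
  n = 11:  E = -13.6057 × 5² / 11² = -2.81110 eV
  n = 12:  E = -13.6057 × 5² / 12² = -2.36210 eV
  n = 13:  E = -13.6057 × 5² / 13² = -2.01268 eV  ← matches
  n = 14:  E = -13.6057 × 5² / 14² = -1.73542 eV
  n = 15:  E = -13.6057 × 5² / 15² = -1.51174 eV

Checking against the measurement of -2.0 eV (2 sig figs), only n = 13 agrees:
E_13 = -2.01268 eV, which rounds to -2.0 eV ✓

Therefore n = 13.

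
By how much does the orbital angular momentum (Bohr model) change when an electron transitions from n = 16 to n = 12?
4.2183e-34 J·s (or 4ℏ)

In the Bohr model, L_n = nℏ where ℏ = 1.054572e-34 J·s.

L_16 = 16ℏ = 1.687315e-33 J·s
L_12 = 12ℏ = 1.265486e-33 J·s

ΔL = L_16 - L_12 = (16 - 12)ℏ = 4ℏ
ΔL = 4 × 1.054572e-34 J·s = 4.2183e-34 J·s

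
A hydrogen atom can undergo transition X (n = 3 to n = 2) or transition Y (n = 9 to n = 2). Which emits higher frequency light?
9 → 2

Calculate the energy for each transition:

Transition 3 → 2:
ΔE₁ = |E_2 - E_3| = |-13.6057/2² - (-13.6057/3²)|
ΔE₁ = |-3.401425000 - (-1.511744444)| = 1.889681 eV

Transition 9 → 2:
ΔE₂ = |E_2 - E_9| = |-13.6057/2² - (-13.6057/9²)|
ΔE₂ = |-3.401425000 - (-0.167971605)| = 3.233453 eV

Since 3.233453 eV > 1.889681 eV, the transition 9 → 2 emits the more energetic photon.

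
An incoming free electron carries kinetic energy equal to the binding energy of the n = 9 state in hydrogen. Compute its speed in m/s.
2.43e+05 m/s (or 0.081% of c)

The binding energy at n = 9 for hydrogen is:
E_9 = -13.6057/9² = -0.167972 eV
|E_9| = 0.167972 eV

Convert to Joules:
KE = 0.167972 eV × (1.602177 × 10⁻¹⁹ J/eV) = 2.6912e-20 J

Using KE = ½mv²:
v = √(2·KE/m_e)
v = √(2 × 2.6912e-20 J / 9.10938 × 10⁻³¹ kg)
v = 2.43e+05 m/s

This is approximately 0.081% the speed of light.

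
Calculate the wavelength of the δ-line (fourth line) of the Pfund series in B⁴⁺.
131.80799 nm

The lines of a series are numbered from the longest wavelength (smallest ΔE) outward; the fourth line is the transition from n = n_f + 4 to n_f.
The Pfund series has all transitions ending at n_f = 5.

For B⁴⁺ (Z = 5), the fourth line (δ-line) is the jump from n = 9 to n = 5:
E_9 = -13.6057 × 5² / 9² = -4.199290123 eV
E_5 = -13.6057 × 5² / 5² = -13.605700000 eV
ΔE = E_9 - E_5 = 9.406409877 eV

λ = hc/E = 1239.84 eV·nm / 9.406409877 eV
λ = 131.80799 nm

This is the δ-line of the Pfund series in B⁴⁺.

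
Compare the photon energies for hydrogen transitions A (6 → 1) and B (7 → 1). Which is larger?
7 → 1

Calculate the energy for each transition:

Transition 6 → 1:
ΔE₁ = |E_1 - E_6| = |-13.6057/1² - (-13.6057/6²)|
ΔE₁ = |-13.605700000 - (-0.377936111)| = 13.227764 eV

Transition 7 → 1:
ΔE₂ = |E_1 - E_7| = |-13.6057/1² - (-13.6057/7²)|
ΔE₂ = |-13.605700000 - (-0.277667347)| = 13.328033 eV

Since 13.328033 eV > 13.227764 eV, the transition 7 → 1 emits the more energetic photon.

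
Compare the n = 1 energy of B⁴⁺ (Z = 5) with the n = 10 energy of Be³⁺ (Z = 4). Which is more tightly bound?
B⁴⁺ at n = 1 (E = -340.14 eV)

Using E_n = -13.6057 Z² / n² eV:

B⁴⁺ (Z = 5) at n = 1:
E = -13.6057 × 5² / 1² = -13.6057 × 25 / 1 = -340.14250 eV

Be³⁺ (Z = 4) at n = 10:
E = -13.6057 × 4² / 10² = -13.6057 × 16 / 100 = -2.17691 eV

Since -340.14250 eV < -2.17691 eV,
B⁴⁺ at n = 1 is more tightly bound (requires more energy to ionize).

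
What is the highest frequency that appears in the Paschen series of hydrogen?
3.65538e+14 Hz

The series limit corresponds to the transition from n = ∞ to n = 3.
This is the highest energy (shortest wavelength) transition in the Paschen series.

E_∞ = 0 eV
E_3 = -13.6057 / 3² = -1.51174444 eV

Energy at series limit:
ΔE = E_∞ - E_3 = 0 - (-1.51174444) = 1.51174444 eV
E = 1.51174444 eV × (1.602177 × 10⁻¹⁹ J/eV) = 2.4220822e-19 J
f = E/h = 2.4220822e-19 J / (6.62607 × 10⁻³⁴ J·s) = 3.65538e+14 Hz

This energy equals the ionization energy from the n = 3 state of hydrogen.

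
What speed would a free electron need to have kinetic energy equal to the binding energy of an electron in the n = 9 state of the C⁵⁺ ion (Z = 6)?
1.46e+06 m/s (or 0.486% of c)

The binding energy at n = 9 for C⁵⁺ is:
E_9 = -13.6057 × 6²/9² = -6.04698 eV
|E_9| = 6.04698 eV

Convert to Joules:
KE = 6.04698 eV × (1.602177 × 10⁻¹⁹ J/eV) = 9.6883e-19 J

Using KE = ½mv²:
v = √(2·KE/m_e)
v = √(2 × 9.6883e-19 J / 9.10938 × 10⁻³¹ kg)
v = 1.46e+06 m/s

This is approximately 0.486% the speed of light.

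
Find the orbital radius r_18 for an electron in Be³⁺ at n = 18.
4.2863 nm (or 42.8633 Å)

The Bohr radius formula is:
r_n = n² a₀ / Z

where a₀ = 0.0529177 nm is the Bohr radius.

For Be³⁺ (Z = 4) at n = 18:
r_18 = 18² × 0.0529177 nm / 4
r_18 = 324 × 0.0529177 nm / 4
r_18 = 17.14533 nm / 4
r_18 = 4.2863 nm

The electron orbits at approximately 4.2863 nm from the nucleus.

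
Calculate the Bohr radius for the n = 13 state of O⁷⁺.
1.1179 nm (or 11.1789 Å)

The Bohr radius formula is:
r_n = n² a₀ / Z

where a₀ = 0.0529177 nm is the Bohr radius.

For O⁷⁺ (Z = 8) at n = 13:
r_13 = 13² × 0.0529177 nm / 8
r_13 = 169 × 0.0529177 nm / 8
r_13 = 8.94309 nm / 8
r_13 = 1.1179 nm

The electron orbits at approximately 1.1179 nm from the nucleus.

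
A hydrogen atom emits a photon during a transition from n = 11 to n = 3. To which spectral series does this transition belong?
Paschen series

The spectral series in hydrogen are named based on the final (lower) energy level:
- Lyman series: n_final = 1 (ultraviolet)
- Balmer series: n_final = 2 (visible/near-UV)
- Paschen series: n_final = 3 (infrared)
- Brackett series: n_final = 4 (infrared)
- Pfund series: n_final = 5 (far infrared)

Since this transition ends at n = 3, it belongs to the Paschen series.

For reference, this 11 → 3 line has photon energy
ΔE = 13.6057 eV × (1/3² - 1/11²) = 1.399301 eV,
corresponding to wavelength λ = hc/ΔE = 1239.84 eV·nm / 1.399301 eV = 886.04 nm in the infrared region.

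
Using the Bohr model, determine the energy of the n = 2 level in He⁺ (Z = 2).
-13.61 eV

For hydrogen-like ions, the energy levels scale with Z²:
E_n = -13.6057 Z² / n² eV

For He⁺ (Z = 2) at n = 2:
E_2 = -13.6057 × 2² / 2²
E_2 = -13.6057 × 4 / 4
E_2 = -54.4228 / 4
E_2 = -13.61 eV

The energy is 4 times more negative than hydrogen at the same n due to the stronger nuclear charge.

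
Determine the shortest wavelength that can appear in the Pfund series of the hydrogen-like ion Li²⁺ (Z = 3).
253.12920 nm

The series limit corresponds to the transition from n = ∞ to n = 5.
This is the highest energy (shortest wavelength) transition in the Pfund series.

E_∞ = 0 eV
E_5 = -13.6057 × 3² / 5² = -4.898052000 eV

Energy at series limit:
ΔE = E_∞ - E_5 = 0 - (-4.898052000) = 4.898052000 eV
λ = hc/E = 1239.84 eV·nm / 4.898052000 eV = 253.12920 nm

This energy equals the ionization energy from the n = 5 state of Li²⁺.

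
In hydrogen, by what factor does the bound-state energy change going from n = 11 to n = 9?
1.49

Using E_n = -13.6057 Z² / n² eV with Z = 1:

E_9 = -13.6057 / 9² = -13.6057 / 81 = -0.16797160 eV
E_11 = -13.6057 / 11² = -13.6057 / 121 = -0.11244380 eV

The ratio is:
E_9/E_11 = (-0.16797160) / (-0.11244380)
E_9/E_11 = (-13.6057/81) / (-13.6057/121)
E_9/E_11 = 121/81
E_9/E_11 = 1.49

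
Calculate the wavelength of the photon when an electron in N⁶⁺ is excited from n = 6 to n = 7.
252.350 nm

First, find the transition energy using E_n = -13.6057 Z² / n² eV:
E_6 = -13.6057 × 7² / 6² = -18.5188694 eV
E_7 = -13.6057 × 7² / 7² = -13.6057000 eV

Photon energy: |ΔE| = |E_7 - E_6| = 4.9131694 eV

Convert to wavelength using E = hc/λ with hc = 1239.84 eV·nm:
λ = hc/E = 1239.84 eV·nm / 4.9131694 eV
λ = 252.350 nm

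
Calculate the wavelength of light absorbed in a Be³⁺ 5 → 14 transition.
163.2017 nm

First, find the transition energy using E_n = -13.6057 Z² / n² eV:
E_5 = -13.6057 × 4² / 5² = -8.70764800 eV
E_14 = -13.6057 × 4² / 14² = -1.11066939 eV

Photon energy: |ΔE| = |E_14 - E_5| = 7.59697861 eV

Convert to wavelength using E = hc/λ with hc = 1239.84 eV·nm:
λ = hc/E = 1239.84 eV·nm / 7.59697861 eV
λ = 163.2017 nm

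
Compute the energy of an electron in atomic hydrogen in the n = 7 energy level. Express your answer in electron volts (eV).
-0.28 eV

The energy levels of a hydrogen-like atom are given by:
E_n = -13.6057 eV / n²

For n = 7:
E_7 = -13.6057 eV / 7²
E_7 = -13.6057 eV / 49
E_7 = -0.28 eV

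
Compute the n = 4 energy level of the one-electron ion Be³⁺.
-13.605700 eV

For hydrogen-like ions, the energy levels scale with Z²:
E_n = -13.6057 Z² / n² eV

For Be³⁺ (Z = 4) at n = 4:
E_4 = -13.6057 × 4² / 4²
E_4 = -13.6057 × 16 / 16
E_4 = -217.6912 / 16
E_4 = -13.605700 eV

The energy is 16 times more negative than hydrogen at the same n due to the stronger nuclear charge.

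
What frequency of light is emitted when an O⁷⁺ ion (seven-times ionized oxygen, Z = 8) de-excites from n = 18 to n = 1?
2.09900e+17 Hz

First, find the transition energy:
E_18 = -13.6057 × 8² / 18² = -2.687546 eV
E_1 = -13.6057 × 8² / 1² = -870.764800 eV
|ΔE| = |E_1 - E_18| = 868.077254 eV

Convert to Joules: E = 868.077254 eV × (1.602177 × 10⁻¹⁹ J/eV) = 1.3908134e-16 J

Using E = hf:
f = E/h = 1.3908134e-16 J / (6.62607 × 10⁻³⁴ J·s)
f = 2.09900e+17 Hz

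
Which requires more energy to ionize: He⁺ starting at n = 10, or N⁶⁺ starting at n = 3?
N⁶⁺ at n = 3 (E = -74.07548 eV)

Using E_n = -13.6057 Z² / n² eV:

He⁺ (Z = 2) at n = 10:
E = -13.6057 × 2² / 10² = -13.6057 × 4 / 100 = -0.54422800 eV

N⁶⁺ (Z = 7) at n = 3:
E = -13.6057 × 7² / 3² = -13.6057 × 49 / 9 = -74.07547778 eV

Since -74.07547778 eV < -0.54422800 eV,
N⁶⁺ at n = 3 is more tightly bound (requires more energy to ionize).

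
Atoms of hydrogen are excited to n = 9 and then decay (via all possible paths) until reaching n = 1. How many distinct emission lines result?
36

The electron can occupy levels n = 1, 2, ..., 9 during de-excitation — that is m = 9 - 1 + 1 = 9 distinct levels.

The number of distinct spectral lines equals the number of ways to choose 2 of these m levels (each pair gives one possible emission transition):

Number of lines = m(m-1)/2 = 9×8/2 = 36

These correspond to all possible transitions between the 9 levels:
9 → 8, 9 → 7, 9 → 6, 9 → 5, 9 → 4, 9 → 3, 9 → 2, 9 → 1...

Each transition produces a photon with a unique energy (and thus wavelength). This count does not depend on Z.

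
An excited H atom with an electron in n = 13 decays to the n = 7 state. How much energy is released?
0.1972 eV

The energy levels are E_n = -13.6057 eV / n².

Energy at n = 13: E_13 = -13.6057 / 13² = -0.0805071 eV
Energy at n = 7: E_7 = -13.6057 / 7² = -0.2776673 eV

For emission (electron falling to lower state), the photon energy is:
E_photon = E_13 - E_7 = |-0.0805071 - (-0.2776673)|
E_photon = 0.1972 eV

This energy is carried away by the emitted photon.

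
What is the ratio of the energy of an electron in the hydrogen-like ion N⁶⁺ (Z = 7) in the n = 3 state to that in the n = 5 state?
2.777778

Using E_n = -13.6057 Z² / n² eV with Z = 7:

E_3 = -13.6057 × 7² / 3² = -666.6793 / 9 = -74.075477777778 eV
E_5 = -13.6057 × 7² / 5² = -666.6793 / 25 = -26.667172000000 eV

The ratio is:
E_3/E_5 = (-74.075477777778) / (-26.667172000000)
E_3/E_5 = (-666.6793/9) / (-666.6793/25)
E_3/E_5 = 25/9
E_3/E_5 = 2.777778
(Note: the Z² factors cancel in the ratio.)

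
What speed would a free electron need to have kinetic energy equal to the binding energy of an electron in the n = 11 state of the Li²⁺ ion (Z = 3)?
5.96643e+05 m/s (or 0.199% of c)

The binding energy at n = 11 for Li²⁺ is:
E_11 = -13.6057 × 3²/11² = -1.01199421 eV
|E_11| = 1.01199421 eV

Convert to Joules:
KE = 1.01199421 eV × (1.602177 × 10⁻¹⁹ J/eV) = 1.6213938e-19 J

Using KE = ½mv²:
v = √(2·KE/m_e)
v = √(2 × 1.6213938e-19 J / 9.10938 × 10⁻³¹ kg)
v = 5.96643e+05 m/s

This is approximately 0.199% the speed of light.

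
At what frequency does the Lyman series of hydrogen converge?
3.29e+15 Hz

The series limit corresponds to the transition from n = ∞ to n = 1.
This is the highest energy (shortest wavelength) transition in the Lyman series.

E_∞ = 0 eV
E_1 = -13.6057 / 1² = -13.60570 eV

Energy at series limit:
ΔE = E_∞ - E_1 = 0 - (-13.60570) = 13.60570 eV
E = 13.60570 eV × (1.602177 × 10⁻¹⁹ J/eV) = 2.1799e-18 J
f = E/h = 2.1799e-18 J / (6.62607 × 10⁻³⁴ J·s) = 3.29e+15 Hz

This energy equals the ionization energy from the n = 1 state of hydrogen.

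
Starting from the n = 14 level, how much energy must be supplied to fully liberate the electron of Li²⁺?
0.625 eV

The ionization energy is the energy needed to remove the electron completely (n → ∞).

For a hydrogen-like ion with Z = 3, E_n = -13.6057 Z² / n² eV.

At n = 14: E_14 = -13.6057 × 3² / 14² = -0.624752 eV
At n = ∞: E_∞ = 0 eV

Ionization energy = E_∞ - E_14 = 0 - (-0.624752) = 0.624752 eV
Ionization energy ≈ 0.625 eV

This is also called the binding energy of the electron in state n = 14.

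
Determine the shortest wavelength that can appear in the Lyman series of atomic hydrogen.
91.1265 nm

The series limit corresponds to the transition from n = ∞ to n = 1.
This is the highest energy (shortest wavelength) transition in the Lyman series.

E_∞ = 0 eV
E_1 = -13.6057 / 1² = -13.605700 eV

Energy at series limit:
ΔE = E_∞ - E_1 = 0 - (-13.605700) = 13.605700 eV
λ = hc/E = 1239.84 eV·nm / 13.605700 eV = 91.1265 nm

This energy equals the ionization energy from the n = 1 state of hydrogen.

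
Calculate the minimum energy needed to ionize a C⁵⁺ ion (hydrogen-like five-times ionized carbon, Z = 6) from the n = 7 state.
9.996024 eV

The ionization energy is the energy needed to remove the electron completely (n → ∞).

For a hydrogen-like ion with Z = 6, E_n = -13.6057 Z² / n² eV.

At n = 7: E_7 = -13.6057 × 6² / 7² = -9.996024490 eV
At n = ∞: E_∞ = 0 eV

Ionization energy = E_∞ - E_7 = 0 - (-9.996024490) = 9.996024490 eV
Ionization energy ≈ 9.996024 eV

This is also called the binding energy of the electron in state n = 7.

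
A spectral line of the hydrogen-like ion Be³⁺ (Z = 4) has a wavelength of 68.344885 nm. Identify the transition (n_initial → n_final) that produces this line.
n = 6 → n = 3

First, find the photon energy from the wavelength (hc = 1239.84 eV·nm):
E = hc/λ = 1239.84 eV·nm / 68.344885 nm = 18.140933 eV

The energy levels of Be³⁺ satisfy E_n = -13.6057 × 4² / n² eV, so an emission n_i → n_f releases
ΔE = 13.6057 × 4² × (1/n_f² − 1/n_i²) eV.

Setting ΔE equal to the photon energy:
1/n_f² − 1/n_i² = 18.140933 / (13.6057 × 4²) = 0.083333332

Since 1/n_i² must be positive, we need 1/n_f² > 0.083333332, i.e. n_f ≤ 3. For each allowed n_f, solve n_i = (1/n_f² − 0.083333332)^(−1/2) and check whether it is a whole number:
  n_f = 1: 1/n_i² = 1.000000000 − 0.083333332 = 0.916666668 → n_i = 1.044  (not an integer) ✗
  n_f = 2: 1/n_i² = 0.250000000 − 0.083333332 = 0.166666668 → n_i = 2.449  (not an integer) ✗
  n_f = 3: 1/n_i² = 0.111111111 − 0.083333332 = 0.027777779 → n_i = 6.000  → integer, n_i = 6 ✓

Only n_f = 3 gives an integer upper level, n_i = 6.

The transition is from n = 6 to n = 3 (emission).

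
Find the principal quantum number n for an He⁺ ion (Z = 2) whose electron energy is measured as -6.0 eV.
n = 3

The exact energy levels follow E_n = -13.6057 Z² / n² eV with Z = 2.

The measured value (-6.0 eV) is reported to only 2 significant figures, so we must test candidate n values and see which one matches to that precision.

Candidate energies:
  n = 1:  E = -13.6057 × 2² / 1² = -54.42280 eV
  n = 2:  E = -13.6057 × 2² / 2² = -13.60570 eV
  n = 3:  E = -13.6057 × 2² / 3² = -6.04698 eV  ← matches
  n = 4:  E = -13.6057 × 2² / 4² = -3.40143 eV
  n = 5:  E = -13.6057 × 2² / 5² = -2.17691 eV

Checking against the measurement of -6.0 eV (2 sig figs), only n = 3 agrees:
E_3 = -6.04698 eV, which rounds to -6.0 eV ✓

Therefore n = 3.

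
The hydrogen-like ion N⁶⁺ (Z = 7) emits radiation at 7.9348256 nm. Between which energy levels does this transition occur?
n = 8 → n = 2

First, find the photon energy from the wavelength (hc = 1239.84 eV·nm):
E = hc/λ = 1239.84 eV·nm / 7.9348256 nm = 156.25296 eV

The energy levels of N⁶⁺ satisfy E_n = -13.6057 × 7² / n² eV, so an emission n_i → n_f releases
ΔE = 13.6057 × 7² × (1/n_f² − 1/n_i²) eV.

Setting ΔE equal to the photon energy:
1/n_f² − 1/n_i² = 156.25296 / (13.6057 × 7²) = 0.23437500

Since 1/n_i² must be positive, we need 1/n_f² > 0.23437500, i.e. n_f ≤ 2. For each allowed n_f, solve n_i = (1/n_f² − 0.23437500)^(−1/2) and check whether it is a whole number:
  n_f = 1: 1/n_i² = 1.00000000 − 0.23437500 = 0.76562500 → n_i = 1.143  (not an integer) ✗
  n_f = 2: 1/n_i² = 0.25000000 − 0.23437500 = 0.01562500 → n_i = 8.000  → integer, n_i = 8 ✓

Only n_f = 2 gives an integer upper level, n_i = 8.

The transition is from n = 8 to n = 2 (emission).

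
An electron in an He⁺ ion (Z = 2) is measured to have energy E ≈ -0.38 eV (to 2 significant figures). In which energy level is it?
n = 12

The exact energy levels follow E_n = -13.6057 Z² / n² eV with Z = 2.

The measured value (-0.38 eV) is reported to only 2 significant figures, so we must test candidate n values and see which one matches to that precision.

Candidate energies:
  n = 10:  E = -13.6057 × 2² / 10² = -0.54423 eV
  n = 11:  E = -13.6057 × 2² / 11² = -0.44978 eV
  n = 12:  E = -13.6057 × 2² / 12² = -0.37794 eV  ← matches
  n = 13:  E = -13.6057 × 2² / 13² = -0.32203 eV
  n = 14:  E = -13.6057 × 2² / 14² = -0.27767 eV

Checking against the measurement of -0.38 eV (2 sig figs), only n = 12 agrees:
E_12 = -0.37794 eV, which rounds to -0.38 eV ✓

Therefore n = 12.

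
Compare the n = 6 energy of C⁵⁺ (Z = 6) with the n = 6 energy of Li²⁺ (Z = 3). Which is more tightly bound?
C⁵⁺ at n = 6 (E = -13.60570 eV)

Using E_n = -13.6057 Z² / n² eV:

C⁵⁺ (Z = 6) at n = 6:
E = -13.6057 × 6² / 6² = -13.6057 × 36 / 36 = -13.60570000 eV

Li²⁺ (Z = 3) at n = 6:
E = -13.6057 × 3² / 6² = -13.6057 × 9 / 36 = -3.40142500 eV

Since -13.60570000 eV < -3.40142500 eV,
C⁵⁺ at n = 6 is more tightly bound (requires more energy to ionize).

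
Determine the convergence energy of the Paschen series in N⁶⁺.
74.07548 eV

The series limit corresponds to the transition from n = ∞ to n = 3.
This is the highest energy (shortest wavelength) transition in the Paschen series.

E_∞ = 0 eV
E_3 = -13.6057 × 7² / 3² = -74.07548 eV

Energy at series limit:
ΔE = E_∞ - E_3 = 0 - (-74.07548) = 74.07548 eV

This energy equals the ionization energy from the n = 3 state of N⁶⁺.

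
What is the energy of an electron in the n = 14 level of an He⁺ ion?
-0.277667 eV

For hydrogen-like ions, the energy levels scale with Z²:
E_n = -13.6057 Z² / n² eV

For He⁺ (Z = 2) at n = 14:
E_14 = -13.6057 × 2² / 14²
E_14 = -13.6057 × 4 / 196
E_14 = -54.4228 / 196
E_14 = -0.277667 eV

The energy is 4 times more negative than hydrogen at the same n due to the stronger nuclear charge.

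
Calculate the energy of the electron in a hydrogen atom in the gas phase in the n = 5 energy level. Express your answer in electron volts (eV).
-0.544228 eV

The energy levels of a hydrogen-like atom are given by:
E_n = -13.6057 eV / n²

For n = 5:
E_5 = -13.6057 eV / 5²
E_5 = -13.6057 eV / 25
E_5 = -0.544228 eV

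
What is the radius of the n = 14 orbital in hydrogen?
10.371873 nm (or 103.718733 Å)

The Bohr radius formula is:
r_n = n² a₀ / Z

where a₀ = 0.052917721 nm is the Bohr radius.

For H (Z = 1) at n = 14:
r_14 = 14² × 0.052917721 nm / 1
r_14 = 196 × 0.052917721 nm / 1
r_14 = 10.3718733 nm / 1
r_14 = 10.371873 nm

The electron orbits at approximately 10.371873 nm from the nucleus.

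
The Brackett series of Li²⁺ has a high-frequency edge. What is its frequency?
1.85054e+15 Hz

The series limit corresponds to the transition from n = ∞ to n = 4.
This is the highest energy (shortest wavelength) transition in the Brackett series.

E_∞ = 0 eV
E_4 = -13.6057 × 3² / 4² = -7.65320625 eV

Energy at series limit:
ΔE = E_∞ - E_4 = 0 - (-7.65320625) = 7.65320625 eV
E = 7.65320625 eV × (1.602177 × 10⁻¹⁹ J/eV) = 1.2261791e-18 J
f = E/h = 1.2261791e-18 J / (6.62607 × 10⁻³⁴ J·s) = 1.85054e+15 Hz

This energy equals the ionization energy from the n = 4 state of Li²⁺.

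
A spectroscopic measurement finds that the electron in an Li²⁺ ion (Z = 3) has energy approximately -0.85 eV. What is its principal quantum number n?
n = 12

The exact energy levels follow E_n = -13.6057 Z² / n² eV with Z = 3.

The measured value (-0.85 eV) is reported to only 2 significant figures, so we must test candidate n values and see which one matches to that precision.

Candidate energies:
  n = 10:  E = -13.6057 × 3² / 10² = -1.22451 eV
  n = 11:  E = -13.6057 × 3² / 11² = -1.01199 eV
  n = 12:  E = -13.6057 × 3² / 12² = -0.85036 eV  ← matches
  n = 13:  E = -13.6057 × 3² / 13² = -0.72456 eV
  n = 14:  E = -13.6057 × 3² / 14² = -0.62475 eV

Checking against the measurement of -0.85 eV (2 sig figs), only n = 12 agrees:
E_12 = -0.85036 eV, which rounds to -0.85 eV ✓

Therefore n = 12.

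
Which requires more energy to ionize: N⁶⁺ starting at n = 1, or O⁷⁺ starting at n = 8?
N⁶⁺ at n = 1 (E = -666.679300 eV)

Using E_n = -13.6057 Z² / n² eV:

N⁶⁺ (Z = 7) at n = 1:
E = -13.6057 × 7² / 1² = -13.6057 × 49 / 1 = -666.679300000 eV

O⁷⁺ (Z = 8) at n = 8:
E = -13.6057 × 8² / 8² = -13.6057 × 64 / 64 = -13.605700000 eV

Since -666.679300000 eV < -13.605700000 eV,
N⁶⁺ at n = 1 is more tightly bound (requires more energy to ionize).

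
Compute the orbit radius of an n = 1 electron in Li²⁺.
0.0176 nm (or 0.1764 Å)

The Bohr radius formula is:
r_n = n² a₀ / Z

where a₀ = 0.0529177 nm is the Bohr radius.

For Li²⁺ (Z = 3) at n = 1:
r_1 = 1² × 0.0529177 nm / 3
r_1 = 1 × 0.0529177 nm / 3
r_1 = 0.05292 nm / 3
r_1 = 0.0176 nm

The electron orbits at approximately 0.0176 nm from the nucleus.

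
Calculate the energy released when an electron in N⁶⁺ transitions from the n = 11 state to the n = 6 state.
13.01 eV

The energy levels are E_n = -13.6057 Z² eV / n².

Energy at n = 11: E_11 = -13.6057 × 7² / 11² = -5.50975 eV
Energy at n = 6: E_6 = -13.6057 × 7² / 6² = -18.51887 eV

For emission (electron falling to lower state), the photon energy is:
E_photon = E_11 - E_6 = |-5.50975 - (-18.51887)|
E_photon = 13.01 eV

This energy is carried away by the emitted photon.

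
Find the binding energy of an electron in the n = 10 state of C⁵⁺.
4.898052 eV

The ionization energy is the energy needed to remove the electron completely (n → ∞).

For a hydrogen-like ion with Z = 6, E_n = -13.6057 Z² / n² eV.

At n = 10: E_10 = -13.6057 × 6² / 10² = -4.898052000 eV
At n = ∞: E_∞ = 0 eV

Ionization energy = E_∞ - E_10 = 0 - (-4.898052000) = 4.898052000 eV
Ionization energy ≈ 4.898052 eV

This is also called the binding energy of the electron in state n = 10.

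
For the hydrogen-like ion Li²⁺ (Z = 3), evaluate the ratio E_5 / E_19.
14.44000

Using E_n = -13.6057 Z² / n² eV with Z = 3:

E_5 = -13.6057 × 3² / 5² = -122.4513 / 25 = -4.89805200000 eV
E_19 = -13.6057 × 3² / 19² = -122.4513 / 361 = -0.33920027701 eV

The ratio is:
E_5/E_19 = (-4.89805200000) / (-0.33920027701)
E_5/E_19 = (-122.4513/25) / (-122.4513/361)
E_5/E_19 = 361/25
E_5/E_19 = 14.44000
(Note: the Z² factors cancel in the ratio.)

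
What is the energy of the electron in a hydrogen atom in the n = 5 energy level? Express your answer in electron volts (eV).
-0.5442 eV

The energy levels of a hydrogen-like atom are given by:
E_n = -13.6057 eV / n²

For n = 5:
E_5 = -13.6057 eV / 5²
E_5 = -13.6057 eV / 25
E_5 = -0.5442 eV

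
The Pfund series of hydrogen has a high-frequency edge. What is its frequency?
1.316e+14 Hz

The series limit corresponds to the transition from n = ∞ to n = 5.
This is the highest energy (shortest wavelength) transition in the Pfund series.

E_∞ = 0 eV
E_5 = -13.6057 / 5² = -0.5442280 eV

Energy at series limit:
ΔE = E_∞ - E_5 = 0 - (-0.5442280) = 0.5442280 eV
E = 0.5442280 eV × (1.602177 × 10⁻¹⁹ J/eV) = 8.71950e-20 J
f = E/h = 8.71950e-20 J / (6.62607 × 10⁻³⁴ J·s) = 1.316e+14 Hz

This energy equals the ionization energy from the n = 5 state of hydrogen.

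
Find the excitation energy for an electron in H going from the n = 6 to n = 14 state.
0.3085 eV

The energy levels of a hydrogen-like atom are E_n = -13.6057 eV / n².

Energy at n = 6: E_6 = -13.6057 / 6² = -0.3779361 eV
Energy at n = 14: E_14 = -13.6057 / 14² = -0.0694168 eV

The excitation energy is the difference:
ΔE = E_14 - E_6
ΔE = -0.0694168 - (-0.3779361)
ΔE = 0.3085 eV

Since this is positive, energy must be absorbed (photon absorption).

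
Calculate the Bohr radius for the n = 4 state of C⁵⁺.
0.141114 nm (or 1.411139 Å)

The Bohr radius formula is:
r_n = n² a₀ / Z

where a₀ = 0.052917721 nm is the Bohr radius.

For C⁵⁺ (Z = 6) at n = 4:
r_4 = 4² × 0.052917721 nm / 6
r_4 = 16 × 0.052917721 nm / 6
r_4 = 0.8466835 nm / 6
r_4 = 0.141114 nm

The electron orbits at approximately 0.141114 nm from the nucleus.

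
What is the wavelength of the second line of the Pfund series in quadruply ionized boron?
186.04996 nm

The lines of a series are numbered from the longest wavelength (smallest ΔE) outward; the second line is the transition from n = n_f + 2 to n_f.
The Pfund series has all transitions ending at n_f = 5.

For B⁴⁺ (Z = 5), the second line (β-line) is the jump from n = 7 to n = 5:
E_7 = -13.6057 × 5² / 7² = -6.941683673 eV
E_5 = -13.6057 × 5² / 5² = -13.605700000 eV
ΔE = E_7 - E_5 = 6.664016327 eV

λ = hc/E = 1239.84 eV·nm / 6.664016327 eV
λ = 186.04996 nm

This is the β-line of the Pfund series in B⁴⁺.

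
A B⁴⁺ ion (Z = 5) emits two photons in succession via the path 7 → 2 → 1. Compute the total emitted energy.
333.201 eV

The energy levels of B⁴⁺ are E_n = -13.6057 × 5² / n² eV.

First transition (7 → 2):
ΔE₁ = |E_2 - E_7|
ΔE₁ = |-85.035625000 - (-6.941683673)| = 78.093941 eV

Second transition (2 → 1):
ΔE₂ = |E_1 - E_2|
ΔE₂ = |-340.142500000 - (-85.035625000)| = 255.106875 eV

Total energy released:
E_total = ΔE₁ + ΔE₂ = 78.093941 + 255.106875 = 333.201 eV

Note: This equals the direct transition 7 → 1: 333.201 eV ✓
Energy is conserved regardless of the path taken.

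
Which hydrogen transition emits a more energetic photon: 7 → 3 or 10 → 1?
10 → 1

Calculate the energy for each transition:

Transition 7 → 3:
ΔE₁ = |E_3 - E_7| = |-13.6057/3² - (-13.6057/7²)|
ΔE₁ = |-1.51174444 - (-0.27766735)| = 1.23408 eV

Transition 10 → 1:
ΔE₂ = |E_1 - E_10| = |-13.6057/1² - (-13.6057/10²)|
ΔE₂ = |-13.60570000 - (-0.13605700)| = 13.46964 eV

Since 13.46964 eV > 1.23408 eV, the transition 10 → 1 emits the more energetic photon.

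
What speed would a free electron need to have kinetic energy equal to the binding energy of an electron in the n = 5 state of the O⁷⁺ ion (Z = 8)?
3.50e+06 m/s (or 1.168% of c)

The binding energy at n = 5 for O⁷⁺ is:
E_5 = -13.6057 × 8²/5² = -34.83059 eV
|E_5| = 34.83059 eV

Convert to Joules:
KE = 34.83059 eV × (1.602177 × 10⁻¹⁹ J/eV) = 5.5805e-18 J

Using KE = ½mv²:
v = √(2·KE/m_e)
v = √(2 × 5.5805e-18 J / 9.10938 × 10⁻³¹ kg)
v = 3.50e+06 m/s

This is approximately 1.168% the speed of light.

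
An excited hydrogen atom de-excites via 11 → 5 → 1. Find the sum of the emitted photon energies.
13.49 eV

The energy levels of hydrogen are E_n = -13.6057 / n² eV.

First transition (11 → 5):
ΔE₁ = |E_5 - E_11|
ΔE₁ = |-0.54422800 - (-0.11244380)| = 0.43178 eV

Second transition (5 → 1):
ΔE₂ = |E_1 - E_5|
ΔE₂ = |-13.60570000 - (-0.54422800)| = 13.06147 eV

Total energy released:
E_total = ΔE₁ + ΔE₂ = 0.43178 + 13.06147 = 13.49 eV

Note: This equals the direct transition 11 → 1: 13.49 eV ✓
Energy is conserved regardless of the path taken.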